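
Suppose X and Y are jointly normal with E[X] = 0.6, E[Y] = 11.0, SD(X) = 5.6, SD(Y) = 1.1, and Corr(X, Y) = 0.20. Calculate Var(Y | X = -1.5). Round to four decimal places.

For a bivariate normal, Var(Y | X=x) = σ_Y²(1 − ρ²).
Var(Y | X=-1.5) = (1.1)²·(1 − (0.20)²) = 1.21·0.96 = 1.1616.

1.1616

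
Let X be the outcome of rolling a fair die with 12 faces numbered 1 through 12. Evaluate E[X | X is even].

7

Given X is even, X is equally likely to be any of {2, 4, 6, 8, 10, 12}.
E[X | X is even] = (2 + 4 + 6 + 8 + 10 + 12) / 6 = 7.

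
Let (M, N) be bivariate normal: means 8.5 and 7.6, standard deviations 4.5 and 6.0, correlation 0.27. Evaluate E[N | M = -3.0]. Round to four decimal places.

For a bivariate normal, E[N | M=x] = μ_N + ρ·(σ_N/σ_M)·(x − μ_M).
E[N | M=-3.0] = 7.6 + (0.27)·(6.0/4.5)·(-3.0 − (8.5)) = 7.6 + (0.36)·(-11.5) = 3.4600.

3.4600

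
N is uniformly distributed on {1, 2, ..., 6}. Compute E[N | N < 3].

Given N < 3, N is equally likely to be any of {1, 2}.
E[N | N < 3] = (1 + 2) / 2 = 3/2.

3/2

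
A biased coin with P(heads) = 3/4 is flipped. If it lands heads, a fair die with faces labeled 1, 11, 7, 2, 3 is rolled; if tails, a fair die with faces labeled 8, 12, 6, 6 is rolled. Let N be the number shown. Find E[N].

E[N | heads] = (1+11+7+2+3)/5 = 24/5.
E[N | tails] = (8+12+6+6)/4 = 8.
E[N] = (3/4)·(24/5) + (1/4)·(8) = 28/5.

28/5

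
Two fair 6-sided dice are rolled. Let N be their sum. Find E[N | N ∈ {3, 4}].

P(N ∈ {3, 4}) = 5/36.
Σ over the event: 3·1/18 + 4·1/12 = 1/2.
E[N | N ∈ {3, 4}] = (1/2) / (5/36) = 18/5.

18/5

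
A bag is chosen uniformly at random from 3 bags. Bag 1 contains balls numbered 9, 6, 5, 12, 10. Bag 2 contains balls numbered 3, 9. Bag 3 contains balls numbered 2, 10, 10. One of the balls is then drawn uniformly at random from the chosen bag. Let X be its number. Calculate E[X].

326/45

E[X | bag 1] = (9+6+5+12+10)/5 = 42/5.
E[X | bag 2] = (3+9)/2 = 6.
E[X | bag 3] = (2+10+10)/3 = 22/3.
By the law of total expectation,
E[X] = (1/3)·(42/5) + (1/3)·(6) + (1/3)·(22/3) = 326/45.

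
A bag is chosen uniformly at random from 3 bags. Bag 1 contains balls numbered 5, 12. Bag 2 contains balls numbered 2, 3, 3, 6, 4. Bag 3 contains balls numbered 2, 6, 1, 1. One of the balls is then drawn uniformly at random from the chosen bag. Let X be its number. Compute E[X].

73/15

E[X | bag 1] = (5+12)/2 = 17/2.
E[X | bag 2] = (2+3+3+6+4)/5 = 18/5.
E[X | bag 3] = (2+6+1+1)/4 = 5/2.
By the law of total expectation,
E[X] = (1/3)·(17/2) + (1/3)·(18/5) + (1/3)·(5/2) = 73/15.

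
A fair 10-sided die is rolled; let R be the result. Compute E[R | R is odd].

Given R is odd, R is equally likely to be any of {1, 3, 5, 7, 9}.
E[R | R is odd] = (1 + 3 + 5 + 7 + 9) / 5 = 5.

5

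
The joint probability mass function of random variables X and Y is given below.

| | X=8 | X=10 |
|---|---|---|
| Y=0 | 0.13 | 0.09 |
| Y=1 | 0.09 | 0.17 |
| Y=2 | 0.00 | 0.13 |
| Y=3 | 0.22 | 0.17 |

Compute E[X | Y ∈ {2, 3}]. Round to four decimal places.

P(Y ∈ {2, 3}) = 0.52.
Σ X·P over the event = 8·(0.22) + 10·(0.13) + 10·(0.17) = 4.76.
E[X | Y ∈ {2, 3}] = (4.76) / (0.52) = 9.1538.

9.1538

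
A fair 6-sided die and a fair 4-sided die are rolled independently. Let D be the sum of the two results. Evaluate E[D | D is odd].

6

P(D is odd) = 1/2.
Σ over the event: 3·1/12 + 5·1/6 + 7·1/6 + 9·1/12 = 3.
E[D | D is odd] = (3) / (1/2) = 6.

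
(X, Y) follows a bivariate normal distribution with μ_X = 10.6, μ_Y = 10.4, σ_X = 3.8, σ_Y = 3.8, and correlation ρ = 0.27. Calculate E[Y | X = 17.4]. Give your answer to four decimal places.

12.2360

The regression of Y on X has slope ρ·σ_Y/σ_X and passes through (μ_X, μ_Y).
E[Y | X=17.4] = 10.4 + (0.27)·(3.8/3.8)·(17.4 − (10.6)) = 10.4 + (0.27)·(6.8) = 12.2360.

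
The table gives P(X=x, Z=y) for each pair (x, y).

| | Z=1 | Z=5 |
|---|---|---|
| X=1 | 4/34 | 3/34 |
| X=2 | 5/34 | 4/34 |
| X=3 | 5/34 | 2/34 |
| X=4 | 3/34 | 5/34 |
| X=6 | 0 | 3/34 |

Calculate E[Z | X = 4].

7/2

P(X = 4) = 4/17.
Σ Z·P over the event = 1·(3/34) + 5·(5/34) = 14/17.
E[Z | X = 4] = (14/17) / (4/17) = 7/2.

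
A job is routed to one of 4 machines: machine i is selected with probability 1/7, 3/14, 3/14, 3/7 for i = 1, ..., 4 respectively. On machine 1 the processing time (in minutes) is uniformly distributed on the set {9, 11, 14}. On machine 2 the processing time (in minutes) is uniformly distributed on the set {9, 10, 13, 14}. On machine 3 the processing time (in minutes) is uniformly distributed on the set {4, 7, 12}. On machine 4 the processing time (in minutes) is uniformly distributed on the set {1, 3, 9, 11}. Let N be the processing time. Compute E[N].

E[N | machine 1] = (9+11+14)/3 = 34/3.
E[N | machine 2] = (9+10+13+14)/4 = 23/2.
E[N | machine 3] = (4+7+12)/3 = 23/3.
E[N | machine 4] = (1+3+9+11)/4 = 6.
E[N] = (1/7)·(34/3) + (3/14)·(23/2) + (3/14)·(23/3) + (3/7)·(6) = 697/84.

697/84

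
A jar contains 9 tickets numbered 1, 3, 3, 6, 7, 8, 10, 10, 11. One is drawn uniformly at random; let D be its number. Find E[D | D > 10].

P(D > 10) = 1/9.
Σ over the event: 11·1/9 = 11/9.
E[D | D > 10] = (11/9) / (1/9) = 11.

11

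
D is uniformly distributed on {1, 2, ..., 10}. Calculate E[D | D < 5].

5/2

Given D < 5, D is equally likely to be any of {1, 2, 3, 4}.
E[D | D < 5] = (1 + 2 + 3 + 4) / 4 = 5/2.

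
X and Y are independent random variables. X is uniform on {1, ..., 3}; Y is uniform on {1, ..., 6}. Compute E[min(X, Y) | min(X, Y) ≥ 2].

12/5

P(min(X, Y) ≥ 2) = 5/9.
Summing min(X,Y)·P(x,y) over outcomes with min(X, Y) ≥ 2 gives 4/3.
E[min(X, Y) | min(X, Y) ≥ 2] = (4/3) / (5/9) = 12/5.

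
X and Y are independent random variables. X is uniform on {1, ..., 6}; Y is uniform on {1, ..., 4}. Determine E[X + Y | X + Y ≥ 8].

26/3

Outcomes with X + Y ≥ 8: (4,4), (5,3), (5,4), (6,2), (6,3), (6,4), each with probability 1/24.
E[X + Y | X + Y ≥ 8] = (8 + 8 + 9 + 8 + 9 + 10) / 6 = 26/3.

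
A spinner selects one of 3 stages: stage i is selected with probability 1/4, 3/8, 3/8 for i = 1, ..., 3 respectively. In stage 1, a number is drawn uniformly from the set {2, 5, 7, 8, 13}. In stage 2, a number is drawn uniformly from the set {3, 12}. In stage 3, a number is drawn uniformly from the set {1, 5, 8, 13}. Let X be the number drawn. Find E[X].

E[X | stage 1] = (2+5+7+8+13)/5 = 7.
E[X | stage 2] = (3+12)/2 = 15/2.
E[X | stage 3] = (1+5+8+13)/4 = 27/4.
By the law of total expectation,
E[X] = (1/4)·(7) + (3/8)·(15/2) + (3/8)·(27/4) = 227/32.

227/32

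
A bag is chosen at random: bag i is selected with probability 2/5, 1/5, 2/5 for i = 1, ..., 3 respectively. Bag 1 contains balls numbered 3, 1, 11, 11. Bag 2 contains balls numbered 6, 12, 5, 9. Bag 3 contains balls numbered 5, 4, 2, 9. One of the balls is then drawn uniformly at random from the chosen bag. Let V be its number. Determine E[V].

E[V | bag 1] = (3+1+11+11)/4 = 13/2.
E[V | bag 2] = (6+12+5+9)/4 = 8.
E[V | bag 3] = (5+4+2+9)/4 = 5.
E[V] = (2/5)·(13/2) + (1/5)·(8) + (2/5)·(5) = 31/5.

31/5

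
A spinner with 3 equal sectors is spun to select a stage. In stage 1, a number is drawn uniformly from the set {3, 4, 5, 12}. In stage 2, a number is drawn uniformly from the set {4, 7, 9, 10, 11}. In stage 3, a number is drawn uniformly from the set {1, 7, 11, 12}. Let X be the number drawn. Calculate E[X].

E[X | stage 1] = (3+4+5+12)/4 = 6.
E[X | stage 2] = (4+7+9+10+11)/5 = 41/5.
E[X | stage 3] = (1+7+11+12)/4 = 31/4.
E[X] = (1/3)·(6) + (1/3)·(41/5) + (1/3)·(31/4) = 439/60.

439/60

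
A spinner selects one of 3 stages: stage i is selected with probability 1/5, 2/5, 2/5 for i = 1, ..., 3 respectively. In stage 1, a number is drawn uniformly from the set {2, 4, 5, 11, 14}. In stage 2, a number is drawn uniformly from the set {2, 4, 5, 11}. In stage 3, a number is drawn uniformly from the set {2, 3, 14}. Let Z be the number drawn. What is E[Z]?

463/75

E[Z | stage 1] = (2+4+5+11+14)/5 = 36/5.
E[Z | stage 2] = (2+4+5+11)/4 = 11/2.
E[Z | stage 3] = (2+3+14)/3 = 19/3.
E[Z] = (1/5)·(36/5) + (2/5)·(11/2) + (2/5)·(19/3) = 463/75.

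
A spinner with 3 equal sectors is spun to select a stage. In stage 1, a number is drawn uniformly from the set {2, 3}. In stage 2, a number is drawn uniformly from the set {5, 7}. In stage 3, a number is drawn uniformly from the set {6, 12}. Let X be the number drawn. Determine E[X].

35/6

E[X | stage 1] = (2+3)/2 = 5/2.
E[X | stage 2] = (5+7)/2 = 6.
E[X | stage 3] = (6+12)/2 = 9.
By the law of total expectation,
E[X] = (1/3)·(5/2) + (1/3)·(6) + (1/3)·(9) = 35/6.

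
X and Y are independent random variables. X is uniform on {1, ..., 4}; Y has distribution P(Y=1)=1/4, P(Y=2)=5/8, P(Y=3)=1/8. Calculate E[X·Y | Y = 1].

P(Y = 1) = 1/4.
Summing XY·P(x,y) over outcomes with Y = 1 gives 5/8.
E[X·Y | Y = 1] = (5/8) / (1/4) = 5/2.

5/2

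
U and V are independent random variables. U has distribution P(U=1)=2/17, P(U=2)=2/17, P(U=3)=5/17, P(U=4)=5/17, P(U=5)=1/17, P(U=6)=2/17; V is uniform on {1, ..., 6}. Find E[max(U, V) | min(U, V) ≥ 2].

346/75

P(min(U, V) ≥ 2) = 25/34.
Summing max(U,V)·P(x,y) over outcomes with min(U, V) ≥ 2 gives 173/51.
E[max(U, V) | min(U, V) ≥ 2] = (173/51) / (25/34) = 346/75.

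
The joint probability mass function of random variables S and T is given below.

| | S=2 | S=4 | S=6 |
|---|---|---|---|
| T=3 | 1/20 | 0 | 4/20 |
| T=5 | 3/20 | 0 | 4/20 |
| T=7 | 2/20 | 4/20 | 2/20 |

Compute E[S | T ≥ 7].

4

P(T ≥ 7) = 2/5.
Σ S·P over the event = 2·(2/20) + 4·(4/20) + 6·(2/20) = 8/5.
E[S | T ≥ 7] = (8/5) / (2/5) = 4.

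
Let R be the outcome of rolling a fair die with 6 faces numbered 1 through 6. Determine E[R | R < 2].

Given R < 2, R is equally likely to be any of {1}.
E[R | R < 2] = (1) / 1 = 1.

1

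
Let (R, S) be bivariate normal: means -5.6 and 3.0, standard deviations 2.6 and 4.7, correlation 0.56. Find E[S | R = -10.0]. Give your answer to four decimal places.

-1.4542

E[S | R=x] = μ_S + ρ(σ_S/σ_R)(x − μ_R) for jointly normal variables.
E[S | R=-10.0] = 3.0 + (0.56)·(4.7/2.6)·(-10.0 − (-5.6)) = 3.0 + (1.01231)·(-4.4) = -1.4542.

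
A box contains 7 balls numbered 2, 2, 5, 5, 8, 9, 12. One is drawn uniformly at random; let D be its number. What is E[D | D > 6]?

P(D > 6) = 3/7.
Σ over the event: 8·1/7 + 9·1/7 + 12·1/7 = 29/7.
E[D | D > 6] = (29/7) / (3/7) = 29/3.

29/3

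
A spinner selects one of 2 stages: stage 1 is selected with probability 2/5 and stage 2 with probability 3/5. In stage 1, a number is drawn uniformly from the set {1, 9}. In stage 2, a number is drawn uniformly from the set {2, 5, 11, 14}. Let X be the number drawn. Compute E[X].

34/5

E[X | stage 1] = (1+9)/2 = 5.
E[X | stage 2] = (2+5+11+14)/4 = 8.
E[X] = (2/5)·(5) + (3/5)·(8) = 34/5.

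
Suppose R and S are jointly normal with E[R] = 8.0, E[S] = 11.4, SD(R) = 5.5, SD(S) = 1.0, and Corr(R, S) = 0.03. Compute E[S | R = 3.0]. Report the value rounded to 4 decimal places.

For a bivariate normal, E[S | R=x] = μ_S + ρ·(σ_S/σ_R)·(x − μ_R).
E[S | R=3.0] = 11.4 + (0.03)·(1.0/5.5)·(3.0 − (8.0)) = 11.4 + (0.0054545)·(-5) = 11.3727.

11.3727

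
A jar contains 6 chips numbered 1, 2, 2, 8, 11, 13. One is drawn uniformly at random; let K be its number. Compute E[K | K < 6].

5/3

P(K < 6) = 1/2.
Σ over the event: 1·1/6 + 2·1/3 = 5/6.
E[K | K < 6] = (5/6) / (1/2) = 5/3.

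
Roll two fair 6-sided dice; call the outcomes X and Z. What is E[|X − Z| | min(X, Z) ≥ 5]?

1/2

Outcomes with min(X, Z) ≥ 5: (5,5), (5,6), (6,5), (6,6), each with probability 1/36.
E[|X − Z| | min(X, Z) ≥ 5] = (0 + 1 + 1 + 0) / 4 = 1/2.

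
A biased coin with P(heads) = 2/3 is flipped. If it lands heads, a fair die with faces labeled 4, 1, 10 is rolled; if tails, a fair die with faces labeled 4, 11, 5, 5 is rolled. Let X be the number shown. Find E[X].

65/12

E[X | heads] = (4+1+10)/3 = 5.
E[X | tails] = (4+11+5+5)/4 = 25/4.
E[X] = (2/3)·(5) + (1/3)·(25/4) = 65/12.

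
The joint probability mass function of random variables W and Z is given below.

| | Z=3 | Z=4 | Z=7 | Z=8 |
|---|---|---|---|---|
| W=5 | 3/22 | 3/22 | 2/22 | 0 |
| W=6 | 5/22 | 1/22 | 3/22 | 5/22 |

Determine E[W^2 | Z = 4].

P(Z = 4) = 2/11.
Σ W^2·P over the event = 25·(3/22) + 36·(1/22) = 111/22.
E[W^2 | Z = 4] = (111/22) / (2/11) = 111/4.

111/4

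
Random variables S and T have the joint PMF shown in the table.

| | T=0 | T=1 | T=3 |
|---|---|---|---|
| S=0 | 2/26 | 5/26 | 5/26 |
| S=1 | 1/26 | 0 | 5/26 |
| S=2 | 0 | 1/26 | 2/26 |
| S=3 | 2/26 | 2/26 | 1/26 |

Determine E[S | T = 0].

7/5

P(T = 0) = 5/26.
Σ S·P over the event = 0·(2/26) + 1·(1/26) + 3·(2/26) = 7/26.
E[S | T = 0] = (7/26) / (5/26) = 7/5.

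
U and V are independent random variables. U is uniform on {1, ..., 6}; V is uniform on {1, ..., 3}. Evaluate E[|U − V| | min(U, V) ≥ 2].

17/10

Outcomes with min(U, V) ≥ 2: (2,2), (2,3), (3,2), (3,3), (4,2), (4,3), (5,2), (5,3), (6,2), (6,3), each with probability 1/18.
E[|U − V| | min(U, V) ≥ 2] = (0 + 1 + 1 + 0 + 2 + 1 + 3 + 2 + 4 + 3) / 10 = 17/10.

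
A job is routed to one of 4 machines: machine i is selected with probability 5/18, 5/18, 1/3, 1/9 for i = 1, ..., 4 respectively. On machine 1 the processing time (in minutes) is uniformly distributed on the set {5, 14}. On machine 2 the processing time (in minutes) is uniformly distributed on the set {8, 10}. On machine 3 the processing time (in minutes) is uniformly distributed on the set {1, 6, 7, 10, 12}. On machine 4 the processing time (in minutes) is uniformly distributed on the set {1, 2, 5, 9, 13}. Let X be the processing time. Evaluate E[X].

E[X | machine 1] = (5+14)/2 = 19/2.
E[X | machine 2] = (8+10)/2 = 9.
E[X | machine 3] = (1+6+7+10+12)/5 = 36/5.
E[X | machine 4] = (1+2+5+9+13)/5 = 6.
E[X] = (5/18)·(19/2) + (5/18)·(9) + (1/3)·(36/5) + (1/9)·(6) = 1477/180.

1477/180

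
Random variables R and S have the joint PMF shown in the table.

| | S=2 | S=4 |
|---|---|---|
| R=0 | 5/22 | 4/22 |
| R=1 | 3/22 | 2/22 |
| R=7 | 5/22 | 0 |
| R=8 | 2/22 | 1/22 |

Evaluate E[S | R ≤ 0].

P(R ≤ 0) = 9/22.
Σ S·P over the event = 2·(5/22) + 4·(4/22) = 13/11.
E[S | R ≤ 0] = (13/11) / (9/22) = 26/9.

26/9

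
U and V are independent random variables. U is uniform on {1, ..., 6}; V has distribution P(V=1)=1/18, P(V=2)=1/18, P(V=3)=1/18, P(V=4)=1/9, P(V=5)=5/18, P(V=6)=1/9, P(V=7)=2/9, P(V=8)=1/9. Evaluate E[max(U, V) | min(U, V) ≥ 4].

278/45

P(min(U, V) ≥ 4) = 5/12.
Summing max(U,V)·P(x,y) over outcomes with min(U, V) ≥ 4 gives 139/54.
E[max(U, V) | min(U, V) ≥ 4] = (139/54) / (5/12) = 278/45.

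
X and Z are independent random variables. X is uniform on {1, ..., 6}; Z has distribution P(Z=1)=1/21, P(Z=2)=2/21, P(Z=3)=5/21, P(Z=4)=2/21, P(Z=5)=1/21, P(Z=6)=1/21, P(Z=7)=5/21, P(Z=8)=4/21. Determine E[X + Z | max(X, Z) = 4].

P(max(X, Z) = 4) = 8/63.
Summing (X+Z)·P(x,y) over outcomes with max(X, Z) = 4 gives 52/63.
E[X + Z | max(X, Z) = 4] = (52/63) / (8/63) = 13/2.

13/2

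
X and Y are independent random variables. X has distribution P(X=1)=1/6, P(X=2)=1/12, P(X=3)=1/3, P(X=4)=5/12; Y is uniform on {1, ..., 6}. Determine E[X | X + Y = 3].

P(X + Y = 3) = 1/24.
Summing X·P(x,y) over outcomes with X + Y = 3 gives 1/18.
E[X | X + Y = 3] = (1/18) / (1/24) = 4/3.

4/3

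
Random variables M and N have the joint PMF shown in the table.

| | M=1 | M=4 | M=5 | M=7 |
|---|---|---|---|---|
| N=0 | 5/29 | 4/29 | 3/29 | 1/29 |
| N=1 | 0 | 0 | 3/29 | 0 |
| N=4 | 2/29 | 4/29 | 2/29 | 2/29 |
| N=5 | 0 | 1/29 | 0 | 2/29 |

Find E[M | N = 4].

P(N = 4) = 10/29.
Σ M·P over the event = 1·(2/29) + 4·(4/29) + 5·(2/29) + 7·(2/29) = 42/29.
E[M | N = 4] = (42/29) / (10/29) = 21/5.

21/5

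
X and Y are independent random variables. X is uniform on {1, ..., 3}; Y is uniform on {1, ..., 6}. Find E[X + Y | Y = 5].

P(Y = 5) = 1/6.
Summing (X+Y)·P(x,y) over outcomes with Y = 5 gives 7/6.
E[X + Y | Y = 5] = (7/6) / (1/6) = 7.

7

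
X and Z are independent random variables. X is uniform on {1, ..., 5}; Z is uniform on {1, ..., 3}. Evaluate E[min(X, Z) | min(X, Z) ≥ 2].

19/8

P(min(X, Z) ≥ 2) = 8/15.
Summing min(X,Z)·P(x,y) over outcomes with min(X, Z) ≥ 2 gives 19/15.
E[min(X, Z) | min(X, Z) ≥ 2] = (19/15) / (8/15) = 19/8.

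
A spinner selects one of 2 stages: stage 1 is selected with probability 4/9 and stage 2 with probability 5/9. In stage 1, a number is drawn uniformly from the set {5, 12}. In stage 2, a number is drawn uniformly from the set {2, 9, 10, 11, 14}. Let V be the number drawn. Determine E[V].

E[V | stage 1] = (5+12)/2 = 17/2.
E[V | stage 2] = (2+9+10+11+14)/5 = 46/5.
E[V] = (4/9)·(17/2) + (5/9)·(46/5) = 80/9.

80/9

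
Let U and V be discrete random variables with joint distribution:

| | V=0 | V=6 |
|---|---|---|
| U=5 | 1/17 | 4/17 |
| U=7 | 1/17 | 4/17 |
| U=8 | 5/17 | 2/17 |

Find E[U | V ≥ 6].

32/5

P(V ≥ 6) = 10/17.
Σ U·P over the event = 5·(4/17) + 7·(4/17) + 8·(2/17) = 64/17.
E[U | V ≥ 6] = (64/17) / (10/17) = 32/5.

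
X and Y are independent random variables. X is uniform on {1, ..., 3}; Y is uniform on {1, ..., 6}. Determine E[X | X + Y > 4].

P(X + Y > 4) = 2/3.
Summing X·P(x,y) over outcomes with X + Y > 4 gives 13/9.
E[X | X + Y > 4] = (13/9) / (2/3) = 13/6.

13/6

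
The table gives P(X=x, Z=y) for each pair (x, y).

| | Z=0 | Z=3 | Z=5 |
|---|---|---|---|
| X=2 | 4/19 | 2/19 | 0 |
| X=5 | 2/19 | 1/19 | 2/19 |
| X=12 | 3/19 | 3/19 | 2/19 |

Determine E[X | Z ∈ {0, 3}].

P(Z ∈ {0, 3}) = 15/19.
Σ X·P over the event = 2·(4/19) + 2·(2/19) + 5·(2/19) + 5·(1/19) + 12·(3/19) + 12·(3/19) = 99/19.
E[X | Z ∈ {0, 3}] = (99/19) / (15/19) = 33/5.

33/5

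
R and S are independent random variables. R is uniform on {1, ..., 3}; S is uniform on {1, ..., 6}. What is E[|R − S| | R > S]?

Outcomes with R > S: (2,1), (3,1), (3,2), each with probability 1/18.
E[|R − S| | R > S] = (1 + 2 + 1) / 3 = 4/3.

4/3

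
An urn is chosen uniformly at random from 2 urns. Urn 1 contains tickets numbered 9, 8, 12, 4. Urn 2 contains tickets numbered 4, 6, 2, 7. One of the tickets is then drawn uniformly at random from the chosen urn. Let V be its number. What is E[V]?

13/2

E[V | urn 1] = (9+8+12+4)/4 = 33/4.
E[V | urn 2] = (4+6+2+7)/4 = 19/4.
E[V] = (1/2)·(33/4) + (1/2)·(19/4) = 13/2.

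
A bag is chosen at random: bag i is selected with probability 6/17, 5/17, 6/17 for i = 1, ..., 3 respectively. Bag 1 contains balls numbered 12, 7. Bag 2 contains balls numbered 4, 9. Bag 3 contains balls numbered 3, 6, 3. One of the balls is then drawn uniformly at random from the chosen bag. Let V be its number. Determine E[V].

227/34

E[V | bag 1] = (12+7)/2 = 19/2.
E[V | bag 2] = (4+9)/2 = 13/2.
E[V | bag 3] = (3+6+3)/3 = 4.
By the law of total expectation,
E[V] = (6/17)·(19/2) + (5/17)·(13/2) + (6/17)·(4) = 227/34.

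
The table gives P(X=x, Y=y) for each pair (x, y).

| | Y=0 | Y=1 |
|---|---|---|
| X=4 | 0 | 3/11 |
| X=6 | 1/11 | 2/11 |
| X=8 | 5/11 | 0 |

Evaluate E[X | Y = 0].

23/3

P(Y = 0) = 6/11.
Summing X·P(X=x,Y=y) over the conditioning event gives 46/11.
E[X | Y = 0] = (46/11) / (6/11) = 23/3.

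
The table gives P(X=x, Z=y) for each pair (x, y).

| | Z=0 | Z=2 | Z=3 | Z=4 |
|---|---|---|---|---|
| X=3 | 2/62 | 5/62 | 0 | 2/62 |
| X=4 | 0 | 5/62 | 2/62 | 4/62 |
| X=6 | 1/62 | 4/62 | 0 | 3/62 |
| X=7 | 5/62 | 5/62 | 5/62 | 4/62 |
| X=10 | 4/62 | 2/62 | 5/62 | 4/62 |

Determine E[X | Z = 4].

108/17

P(Z = 4) = 17/62.
Σ X·P over the event = 3·(2/62) + 4·(4/62) + 6·(3/62) + 7·(4/62) + 10·(4/62) = 54/31.
E[X | Z = 4] = (54/31) / (17/62) = 108/17.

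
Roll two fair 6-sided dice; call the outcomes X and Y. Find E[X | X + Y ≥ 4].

P(X + Y ≥ 4) = 11/12.
Summing X·P(x,y) over outcomes with X + Y ≥ 4 gives 61/18.
E[X | X + Y ≥ 4] = (61/18) / (11/12) = 122/33.

122/33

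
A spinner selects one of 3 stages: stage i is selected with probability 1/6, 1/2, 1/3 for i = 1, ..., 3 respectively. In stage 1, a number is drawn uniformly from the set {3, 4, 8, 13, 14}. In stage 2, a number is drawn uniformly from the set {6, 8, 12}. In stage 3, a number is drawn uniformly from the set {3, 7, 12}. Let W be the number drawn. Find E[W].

368/45

E[W | stage 1] = (3+4+8+13+14)/5 = 42/5.
E[W | stage 2] = (6+8+12)/3 = 26/3.
E[W | stage 3] = (3+7+12)/3 = 22/3.
E[W] = (1/6)·(42/5) + (1/2)·(26/3) + (1/3)·(22/3) = 368/45.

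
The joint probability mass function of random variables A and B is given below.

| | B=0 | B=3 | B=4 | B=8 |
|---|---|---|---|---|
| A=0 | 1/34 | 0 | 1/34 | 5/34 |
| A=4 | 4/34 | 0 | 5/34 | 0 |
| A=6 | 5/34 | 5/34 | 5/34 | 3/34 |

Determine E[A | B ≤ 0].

P(B ≤ 0) = 5/17.
Σ A·P over the event = 0·(1/34) + 4·(4/34) + 6·(5/34) = 23/17.
E[A | B ≤ 0] = (23/17) / (5/17) = 23/5.

23/5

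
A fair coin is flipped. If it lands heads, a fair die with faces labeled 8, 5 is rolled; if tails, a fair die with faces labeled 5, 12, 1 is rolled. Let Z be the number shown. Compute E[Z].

25/4

E[Z | heads] = (8+5)/2 = 13/2.
E[Z | tails] = (5+12+1)/3 = 6.
E[Z] = (1/2)·(13/2) + (1/2)·(6) = 25/4.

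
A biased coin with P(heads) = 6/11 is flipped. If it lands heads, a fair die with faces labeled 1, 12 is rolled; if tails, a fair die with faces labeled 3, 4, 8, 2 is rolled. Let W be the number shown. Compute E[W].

E[W | heads] = (1+12)/2 = 13/2.
E[W | tails] = (3+4+8+2)/4 = 17/4.
By the law of total expectation,
E[W] = (6/11)·(13/2) + (5/11)·(17/4) = 241/44.

241/44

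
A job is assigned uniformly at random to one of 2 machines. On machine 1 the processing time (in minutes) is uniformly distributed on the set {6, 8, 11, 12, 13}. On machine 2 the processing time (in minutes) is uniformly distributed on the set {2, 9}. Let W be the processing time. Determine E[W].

31/4

E[W | machine 1] = (6+8+11+12+13)/5 = 10.
E[W | machine 2] = (2+9)/2 = 11/2.
By the law of total expectation,
E[W] = (1/2)·(10) + (1/2)·(11/2) = 31/4.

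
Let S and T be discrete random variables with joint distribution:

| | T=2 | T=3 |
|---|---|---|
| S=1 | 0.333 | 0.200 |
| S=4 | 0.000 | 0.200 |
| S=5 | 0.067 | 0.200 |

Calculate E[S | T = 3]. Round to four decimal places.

3.3333

P(T = 3) = 0.600.
Σ S·P over the event = 1·(0.200) + 4·(0.200) + 5·(0.200) = 2.000.
E[S | T = 3] = (2.000) / (0.600) = 3.3333.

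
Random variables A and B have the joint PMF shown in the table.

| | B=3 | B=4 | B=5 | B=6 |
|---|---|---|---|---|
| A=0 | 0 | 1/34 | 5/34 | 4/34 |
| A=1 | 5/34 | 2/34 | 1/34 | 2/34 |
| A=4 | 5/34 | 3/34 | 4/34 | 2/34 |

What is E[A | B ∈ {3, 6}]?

P(B ∈ {3, 6}) = 9/17.
Σ A·P over the event = 0·(4/34) + 1·(5/34) + 1·(2/34) + 4·(5/34) + 4·(2/34) = 35/34.
E[A | B ∈ {3, 6}] = (35/34) / (9/17) = 35/18.

35/18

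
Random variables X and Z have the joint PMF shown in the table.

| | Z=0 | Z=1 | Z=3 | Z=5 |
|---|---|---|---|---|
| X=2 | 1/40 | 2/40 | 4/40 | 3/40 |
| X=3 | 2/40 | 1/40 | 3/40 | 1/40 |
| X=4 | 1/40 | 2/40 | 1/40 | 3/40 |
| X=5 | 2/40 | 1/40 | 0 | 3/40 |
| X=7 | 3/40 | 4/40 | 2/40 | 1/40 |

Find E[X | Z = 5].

43/11

P(Z = 5) = 11/40.
Σ X·P over the event = 2·(3/40) + 3·(1/40) + 4·(3/40) + 5·(3/40) + 7·(1/40) = 43/40.
E[X | Z = 5] = (43/40) / (11/40) = 43/11.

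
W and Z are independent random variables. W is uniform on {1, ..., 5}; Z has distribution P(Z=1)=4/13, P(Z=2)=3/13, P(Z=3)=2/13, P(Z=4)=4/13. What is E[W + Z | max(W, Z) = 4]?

156/25

P(max(W, Z) = 4) = 5/13.
Summing (W+Z)·P(x,y) over outcomes with max(W, Z) = 4 gives 12/5.
E[W + Z | max(W, Z) = 4] = (12/5) / (5/13) = 156/25.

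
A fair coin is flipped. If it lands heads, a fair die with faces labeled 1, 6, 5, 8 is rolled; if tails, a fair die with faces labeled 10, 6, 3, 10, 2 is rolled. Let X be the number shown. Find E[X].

E[X | heads] = (1+6+5+8)/4 = 5.
E[X | tails] = (10+6+3+10+2)/5 = 31/5.
E[X] = (1/2)·(5) + (1/2)·(31/5) = 28/5.

28/5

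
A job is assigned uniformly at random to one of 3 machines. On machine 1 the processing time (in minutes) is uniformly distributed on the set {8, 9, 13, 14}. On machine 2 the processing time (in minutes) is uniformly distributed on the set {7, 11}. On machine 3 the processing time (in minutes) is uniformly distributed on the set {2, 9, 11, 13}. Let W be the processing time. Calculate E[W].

E[W | machine 1] = (8+9+13+14)/4 = 11.
E[W | machine 2] = (7+11)/2 = 9.
E[W | machine 3] = (2+9+11+13)/4 = 35/4.
E[W] = (1/3)·(11) + (1/3)·(9) + (1/3)·(35/4) = 115/12.

115/12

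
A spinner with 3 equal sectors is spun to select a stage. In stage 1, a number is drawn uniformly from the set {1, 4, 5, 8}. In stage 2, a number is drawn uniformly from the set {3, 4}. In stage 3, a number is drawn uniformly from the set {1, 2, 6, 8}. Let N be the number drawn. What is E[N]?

49/12

E[N | stage 1] = (1+4+5+8)/4 = 9/2.
E[N | stage 2] = (3+4)/2 = 7/2.
E[N | stage 3] = (1+2+6+8)/4 = 17/4.
By the law of total expectation,
E[N] = (1/3)·(9/2) + (1/3)·(7/2) + (1/3)·(17/4) = 49/12.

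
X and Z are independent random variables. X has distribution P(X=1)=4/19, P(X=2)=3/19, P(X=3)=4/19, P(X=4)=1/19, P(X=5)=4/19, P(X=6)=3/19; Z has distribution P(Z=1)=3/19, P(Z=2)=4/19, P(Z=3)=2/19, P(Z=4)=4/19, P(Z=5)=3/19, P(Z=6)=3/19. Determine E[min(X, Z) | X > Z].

173/73

P(X > Z) = 146/361.
Summing min(X,Z)·P(x,y) over outcomes with X > Z gives 346/361.
E[min(X, Z) | X > Z] = (346/361) / (146/361) = 173/73.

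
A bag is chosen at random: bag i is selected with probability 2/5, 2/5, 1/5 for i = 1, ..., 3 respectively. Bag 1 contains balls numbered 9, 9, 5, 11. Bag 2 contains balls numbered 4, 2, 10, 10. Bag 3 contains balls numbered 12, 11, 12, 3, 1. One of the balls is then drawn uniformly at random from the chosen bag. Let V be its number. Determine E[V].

E[V | bag 1] = (9+9+5+11)/4 = 17/2.
E[V | bag 2] = (4+2+10+10)/4 = 13/2.
E[V | bag 3] = (12+11+12+3+1)/5 = 39/5.
By the law of total expectation,
E[V] = (2/5)·(17/2) + (2/5)·(13/2) + (1/5)·(39/5) = 189/25.

189/25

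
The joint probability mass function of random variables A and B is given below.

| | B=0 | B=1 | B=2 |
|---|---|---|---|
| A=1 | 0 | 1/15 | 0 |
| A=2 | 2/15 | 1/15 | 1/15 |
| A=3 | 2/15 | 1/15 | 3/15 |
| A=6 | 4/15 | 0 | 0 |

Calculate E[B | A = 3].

7/6

P(A = 3) = 2/5.
Σ B·P over the event = 0·(2/15) + 1·(1/15) + 2·(3/15) = 7/15.
E[B | A = 3] = (7/15) / (2/5) = 7/6.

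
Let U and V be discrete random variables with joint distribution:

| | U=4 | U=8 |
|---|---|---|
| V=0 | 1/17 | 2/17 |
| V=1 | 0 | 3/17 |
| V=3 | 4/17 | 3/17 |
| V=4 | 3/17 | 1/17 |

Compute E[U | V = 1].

8

P(V = 1) = 3/17.
Σ U·P over the event = 8·(3/17) = 24/17.
E[U | V = 1] = (24/17) / (3/17) = 8.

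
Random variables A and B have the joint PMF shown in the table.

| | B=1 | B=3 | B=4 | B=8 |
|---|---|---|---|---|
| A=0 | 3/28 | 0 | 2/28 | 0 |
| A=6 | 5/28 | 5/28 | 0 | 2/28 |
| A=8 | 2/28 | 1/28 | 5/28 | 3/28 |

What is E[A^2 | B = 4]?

P(B = 4) = 1/4.
Σ A^2·P over the event = 0·(2/28) + 64·(5/28) = 80/7.
E[A^2 | B = 4] = (80/7) / (1/4) = 320/7.

320/7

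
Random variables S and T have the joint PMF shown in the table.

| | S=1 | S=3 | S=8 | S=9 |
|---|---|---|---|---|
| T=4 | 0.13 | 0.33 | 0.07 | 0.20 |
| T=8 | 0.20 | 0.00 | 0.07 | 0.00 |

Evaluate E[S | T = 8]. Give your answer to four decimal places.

P(T = 8) = 0.27.
Summing S·P(S=x,T=y) over the conditioning event gives 0.76.
E[S | T = 8] = (0.76) / (0.27) = 2.8148.

2.8148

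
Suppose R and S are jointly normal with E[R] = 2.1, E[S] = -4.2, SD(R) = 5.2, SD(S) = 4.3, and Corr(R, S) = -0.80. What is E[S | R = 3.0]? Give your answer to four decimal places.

The regression of S on R has slope ρ·σ_S/σ_R and passes through (μ_R, μ_S).
E[S | R=3.0] = -4.2 + (-0.80)·(4.3/5.2)·(3.0 − (2.1)) = -4.2 + (-0.66154)·(0.9) = -4.7954.

-4.7954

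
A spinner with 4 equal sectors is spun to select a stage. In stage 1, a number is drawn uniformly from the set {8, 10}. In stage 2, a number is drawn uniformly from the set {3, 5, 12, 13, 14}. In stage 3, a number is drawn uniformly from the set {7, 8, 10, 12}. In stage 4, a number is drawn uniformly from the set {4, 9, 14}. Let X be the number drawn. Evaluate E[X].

733/80

E[X | stage 1] = (8+10)/2 = 9.
E[X | stage 2] = (3+5+12+13+14)/5 = 47/5.
E[X | stage 3] = (7+8+10+12)/4 = 37/4.
E[X | stage 4] = (4+9+14)/3 = 9.
By the law of total expectation,
E[X] = (1/4)·(9) + (1/4)·(47/5) + (1/4)·(37/4) + (1/4)·(9) = 733/80.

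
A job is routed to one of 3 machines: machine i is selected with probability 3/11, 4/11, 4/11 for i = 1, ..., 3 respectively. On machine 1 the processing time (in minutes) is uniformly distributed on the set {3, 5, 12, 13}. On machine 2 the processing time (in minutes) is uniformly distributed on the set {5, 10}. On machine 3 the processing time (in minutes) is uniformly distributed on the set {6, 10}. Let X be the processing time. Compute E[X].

E[X | machine 1] = (3+5+12+13)/4 = 33/4.
E[X | machine 2] = (5+10)/2 = 15/2.
E[X | machine 3] = (6+10)/2 = 8.
E[X] = (3/11)·(33/4) + (4/11)·(15/2) + (4/11)·(8) = 347/44.

347/44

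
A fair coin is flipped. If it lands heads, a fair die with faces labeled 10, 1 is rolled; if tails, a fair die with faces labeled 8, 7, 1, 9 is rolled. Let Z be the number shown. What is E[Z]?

47/8

E[Z | heads] = (10+1)/2 = 11/2.
E[Z | tails] = (8+7+1+9)/4 = 25/4.
E[Z] = (1/2)·(11/2) + (1/2)·(25/4) = 47/8.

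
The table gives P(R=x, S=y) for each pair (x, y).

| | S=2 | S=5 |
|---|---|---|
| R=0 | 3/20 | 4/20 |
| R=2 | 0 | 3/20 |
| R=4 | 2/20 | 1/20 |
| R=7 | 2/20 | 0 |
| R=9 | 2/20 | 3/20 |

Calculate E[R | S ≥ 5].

37/11

P(S ≥ 5) = 11/20.
Σ R·P over the event = 0·(4/20) + 2·(3/20) + 4·(1/20) + 9·(3/20) = 37/20.
E[R | S ≥ 5] = (37/20) / (11/20) = 37/11.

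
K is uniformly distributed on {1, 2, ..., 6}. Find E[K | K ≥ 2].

Given K ≥ 2, K is equally likely to be any of {2, 3, 4, 5, 6}.
E[K | K ≥ 2] = (2 + 3 + 4 + 5 + 6) / 5 = 4.

4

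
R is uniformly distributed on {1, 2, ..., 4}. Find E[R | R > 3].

4

Given R > 3, R is equally likely to be any of {4}.
E[R | R > 3] = (4) / 1 = 4.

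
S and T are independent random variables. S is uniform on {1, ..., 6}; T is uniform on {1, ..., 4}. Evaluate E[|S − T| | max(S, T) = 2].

P(max(S, T) = 2) = 1/8.
Summing |S−T|·P(x,y) over outcomes with max(S, T) = 2 gives 1/12.
E[|S − T| | max(S, T) = 2] = (1/12) / (1/8) = 2/3.

2/3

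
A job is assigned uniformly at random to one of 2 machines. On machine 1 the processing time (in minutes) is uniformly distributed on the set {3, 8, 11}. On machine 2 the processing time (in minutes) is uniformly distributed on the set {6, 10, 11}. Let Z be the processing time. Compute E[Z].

49/6

E[Z | machine 1] = (3+8+11)/3 = 22/3.
E[Z | machine 2] = (6+10+11)/3 = 9.
By the law of total expectation,
E[Z] = (1/2)·(22/3) + (1/2)·(9) = 49/6.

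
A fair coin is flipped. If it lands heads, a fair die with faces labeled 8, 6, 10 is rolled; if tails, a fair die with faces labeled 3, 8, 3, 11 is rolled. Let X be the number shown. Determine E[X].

E[X | heads] = (8+6+10)/3 = 8.
E[X | tails] = (3+8+3+11)/4 = 25/4.
E[X] = (1/2)·(8) + (1/2)·(25/4) = 57/8.

57/8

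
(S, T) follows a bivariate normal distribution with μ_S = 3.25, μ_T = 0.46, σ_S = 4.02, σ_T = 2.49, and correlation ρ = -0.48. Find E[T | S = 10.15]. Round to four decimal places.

-1.5915

For a bivariate normal, E[T | S=x] = μ_T + ρ·(σ_T/σ_S)·(x − μ_S).
E[T | S=10.15] = 0.46 + (-0.48)·(2.49/4.02)·(10.15 − (3.25)) = 0.46 + (-0.297313)·(6.9) = -1.5915.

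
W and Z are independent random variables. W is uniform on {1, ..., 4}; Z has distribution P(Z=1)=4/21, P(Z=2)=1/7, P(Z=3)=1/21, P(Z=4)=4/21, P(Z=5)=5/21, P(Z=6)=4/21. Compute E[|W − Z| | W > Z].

P(W > Z) = 19/84.
Summing |W−Z|·P(x,y) over outcomes with W > Z gives 17/42.
E[|W − Z| | W > Z] = (17/42) / (19/84) = 34/19.

34/19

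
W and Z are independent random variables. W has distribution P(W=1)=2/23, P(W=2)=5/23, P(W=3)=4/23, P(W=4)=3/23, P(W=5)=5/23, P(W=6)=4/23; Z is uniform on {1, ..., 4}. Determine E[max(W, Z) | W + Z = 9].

49/9

P(W + Z = 9) = 9/92.
Summing max(W,Z)·P(x,y) over outcomes with W + Z = 9 gives 49/92.
E[max(W, Z) | W + Z = 9] = (49/92) / (9/92) = 49/9.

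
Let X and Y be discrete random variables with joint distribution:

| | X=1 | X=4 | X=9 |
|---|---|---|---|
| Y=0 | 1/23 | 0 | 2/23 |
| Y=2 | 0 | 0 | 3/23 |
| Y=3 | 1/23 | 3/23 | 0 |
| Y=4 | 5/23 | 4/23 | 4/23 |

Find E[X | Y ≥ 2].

97/20

P(Y ≥ 2) = 20/23.
Σ X·P over the event = 1·(1/23) + 1·(5/23) + 4·(3/23) + 4·(4/23) + 9·(3/23) + 9·(4/23) = 97/23.
E[X | Y ≥ 2] = (97/23) / (20/23) = 97/20.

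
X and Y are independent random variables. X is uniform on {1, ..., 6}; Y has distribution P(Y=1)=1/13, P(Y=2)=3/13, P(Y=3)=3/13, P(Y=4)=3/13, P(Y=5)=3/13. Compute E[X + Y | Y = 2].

11/2

P(Y = 2) = 3/13.
Summing (X+Y)·P(x,y) over outcomes with Y = 2 gives 33/26.
E[X + Y | Y = 2] = (33/26) / (3/13) = 11/2.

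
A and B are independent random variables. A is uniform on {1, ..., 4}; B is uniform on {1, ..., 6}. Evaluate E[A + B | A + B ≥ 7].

Outcomes with A + B ≥ 7: (1,6), (2,5), (2,6), (3,4), (3,5), (3,6), (4,3), (4,4), (4,5), (4,6), each with probability 1/24.
E[A + B | A + B ≥ 7] = (7 + 7 + 8 + 7 + 8 + 9 + 7 + 8 + 9 + 10) / 10 = 8.

8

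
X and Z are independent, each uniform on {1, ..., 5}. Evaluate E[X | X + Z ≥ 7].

4

P(X + Z ≥ 7) = 2/5.
Summing X·P(x,y) over outcomes with X + Z ≥ 7 gives 8/5.
E[X | X + Z ≥ 7] = (8/5) / (2/5) = 4.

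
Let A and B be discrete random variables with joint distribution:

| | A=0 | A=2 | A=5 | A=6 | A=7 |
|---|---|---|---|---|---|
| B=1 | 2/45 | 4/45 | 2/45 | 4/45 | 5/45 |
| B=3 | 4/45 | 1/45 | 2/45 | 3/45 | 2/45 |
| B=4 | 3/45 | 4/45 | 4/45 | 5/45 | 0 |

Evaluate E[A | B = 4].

29/8

P(B = 4) = 16/45.
Summing A·P(A=x,B=y) over the conditioning event gives 58/45.
E[A | B = 4] = (58/45) / (16/45) = 29/8.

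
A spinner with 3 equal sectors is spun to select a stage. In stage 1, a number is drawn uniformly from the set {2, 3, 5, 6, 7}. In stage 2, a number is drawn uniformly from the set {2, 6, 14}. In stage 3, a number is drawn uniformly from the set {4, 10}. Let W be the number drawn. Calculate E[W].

E[W | stage 1] = (2+3+5+6+7)/5 = 23/5.
E[W | stage 2] = (2+6+14)/3 = 22/3.
E[W | stage 3] = (4+10)/2 = 7.
By the law of total expectation,
E[W] = (1/3)·(23/5) + (1/3)·(22/3) + (1/3)·(7) = 284/45.

284/45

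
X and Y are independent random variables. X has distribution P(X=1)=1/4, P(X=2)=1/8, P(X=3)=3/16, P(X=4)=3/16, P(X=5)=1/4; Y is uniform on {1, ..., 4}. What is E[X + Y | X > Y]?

P(X > Y) = 33/64.
Summing (X+Y)·P(x,y) over outcomes with X > Y gives 207/64.
E[X + Y | X > Y] = (207/64) / (33/64) = 69/11.

69/11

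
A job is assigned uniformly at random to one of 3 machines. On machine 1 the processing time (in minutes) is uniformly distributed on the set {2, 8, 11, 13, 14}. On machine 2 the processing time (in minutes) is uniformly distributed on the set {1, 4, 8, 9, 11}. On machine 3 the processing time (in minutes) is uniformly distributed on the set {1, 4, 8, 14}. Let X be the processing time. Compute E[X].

153/20

E[X | machine 1] = (2+8+11+13+14)/5 = 48/5.
E[X | machine 2] = (1+4+8+9+11)/5 = 33/5.
E[X | machine 3] = (1+4+8+14)/4 = 27/4.
By the law of total expectation,
E[X] = (1/3)·(48/5) + (1/3)·(33/5) + (1/3)·(27/4) = 153/20.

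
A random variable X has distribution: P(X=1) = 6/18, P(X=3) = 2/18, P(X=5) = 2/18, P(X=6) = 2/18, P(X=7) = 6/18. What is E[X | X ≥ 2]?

35/6

P(X ≥ 2) = 2/3.
Σ over the event: 3·1/9 + 5·1/9 + 6·1/9 + 7·1/3 = 35/9.
E[X | X ≥ 2] = (35/9) / (2/3) = 35/6.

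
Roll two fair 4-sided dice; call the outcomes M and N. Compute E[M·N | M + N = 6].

Outcomes with M + N = 6: (2,4), (3,3), (4,2), each with probability 1/16.
E[M·N | M + N = 6] = (8 + 9 + 8) / 3 = 25/3.

25/3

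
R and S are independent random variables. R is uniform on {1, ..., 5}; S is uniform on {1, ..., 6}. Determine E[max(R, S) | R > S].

4

Outcomes with R > S: (2,1), (3,1), (3,2), (4,1), (4,2), (4,3), (5,1), (5,2), (5,3), (5,4), each with probability 1/30.
E[max(R, S) | R > S] = (2 + 3 + 3 + 4 + 4 + 4 + 5 + 5 + 5 + 5) / 10 = 4.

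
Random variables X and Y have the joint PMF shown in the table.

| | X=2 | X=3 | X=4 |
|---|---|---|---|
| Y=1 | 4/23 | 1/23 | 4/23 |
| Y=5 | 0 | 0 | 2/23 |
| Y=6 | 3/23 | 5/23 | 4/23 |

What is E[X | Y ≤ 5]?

P(Y ≤ 5) = 11/23.
Summing X·P(X=x,Y=y) over the conditioning event gives 35/23.
E[X | Y ≤ 5] = (35/23) / (11/23) = 35/11.

35/11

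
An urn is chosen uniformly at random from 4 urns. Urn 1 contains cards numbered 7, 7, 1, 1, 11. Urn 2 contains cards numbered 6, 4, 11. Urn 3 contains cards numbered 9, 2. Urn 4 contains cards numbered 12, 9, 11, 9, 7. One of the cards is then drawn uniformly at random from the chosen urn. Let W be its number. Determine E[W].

E[W | urn 1] = (7+7+1+1+11)/5 = 27/5.
E[W | urn 2] = (6+4+11)/3 = 7.
E[W | urn 3] = (9+2)/2 = 11/2.
E[W | urn 4] = (12+9+11+9+7)/5 = 48/5.
E[W] = (1/4)·(27/5) + (1/4)·(7) + (1/4)·(11/2) + (1/4)·(48/5) = 55/8.

55/8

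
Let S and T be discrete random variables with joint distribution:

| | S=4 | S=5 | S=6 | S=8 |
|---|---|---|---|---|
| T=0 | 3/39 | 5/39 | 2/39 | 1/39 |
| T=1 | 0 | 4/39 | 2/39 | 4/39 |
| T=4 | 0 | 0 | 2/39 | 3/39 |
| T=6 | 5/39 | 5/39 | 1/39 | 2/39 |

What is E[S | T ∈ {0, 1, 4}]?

157/26

P(T ∈ {0, 1, 4}) = 2/3.
Summing S·P(S=x,T=y) over the conditioning event gives 157/39.
E[S | T ∈ {0, 1, 4}] = (157/39) / (2/3) = 157/26.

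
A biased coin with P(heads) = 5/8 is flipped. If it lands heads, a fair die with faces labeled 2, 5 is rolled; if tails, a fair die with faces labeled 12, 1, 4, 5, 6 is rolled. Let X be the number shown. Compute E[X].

E[X | heads] = (2+5)/2 = 7/2.
E[X | tails] = (12+1+4+5+6)/5 = 28/5.
By the law of total expectation,
E[X] = (5/8)·(7/2) + (3/8)·(28/5) = 343/80.

343/80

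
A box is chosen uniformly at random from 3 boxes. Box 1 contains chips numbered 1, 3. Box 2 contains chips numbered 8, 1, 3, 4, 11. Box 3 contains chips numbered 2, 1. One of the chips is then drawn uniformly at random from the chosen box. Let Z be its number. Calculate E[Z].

89/30

E[Z | box 1] = (1+3)/2 = 2.
E[Z | box 2] = (8+1+3+4+11)/5 = 27/5.
E[Z | box 3] = (2+1)/2 = 3/2.
E[Z] = (1/3)·(2) + (1/3)·(27/5) + (1/3)·(3/2) = 89/30.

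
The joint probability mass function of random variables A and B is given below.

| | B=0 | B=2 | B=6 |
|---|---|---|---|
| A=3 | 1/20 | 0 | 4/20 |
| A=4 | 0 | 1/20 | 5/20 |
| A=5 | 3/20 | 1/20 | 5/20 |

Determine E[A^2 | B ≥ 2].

P(B ≥ 2) = 4/5.
Σ A^2·P over the event = 9·(4/20) + 16·(1/20) + 16·(5/20) + 25·(1/20) + 25·(5/20) = 141/10.
E[A^2 | B ≥ 2] = (141/10) / (4/5) = 141/8.

141/8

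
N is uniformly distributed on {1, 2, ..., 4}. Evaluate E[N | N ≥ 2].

Given N ≥ 2, N is equally likely to be any of {2, 3, 4}.
E[N | N ≥ 2] = (2 + 3 + 4) / 3 = 3.

3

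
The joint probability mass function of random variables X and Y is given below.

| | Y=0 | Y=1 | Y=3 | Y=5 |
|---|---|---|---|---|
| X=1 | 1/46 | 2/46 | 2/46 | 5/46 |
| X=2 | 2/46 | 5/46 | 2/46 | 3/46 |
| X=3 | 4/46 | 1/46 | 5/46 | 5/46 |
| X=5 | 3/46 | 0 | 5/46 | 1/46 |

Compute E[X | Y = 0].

P(Y = 0) = 5/23.
Summing X·P(X=x,Y=y) over the conditioning event gives 16/23.
E[X | Y = 0] = (16/23) / (5/23) = 16/5.

16/5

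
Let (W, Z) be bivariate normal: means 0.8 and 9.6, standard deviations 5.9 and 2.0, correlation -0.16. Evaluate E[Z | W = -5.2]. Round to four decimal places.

9.9254

The regression of Z on W has slope ρ·σ_Z/σ_W and passes through (μ_W, μ_Z).
E[Z | W=-5.2] = 9.6 + (-0.16)·(2.0/5.9)·(-5.2 − (0.8)) = 9.6 + (-0.054237)·(-6) = 9.9254.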